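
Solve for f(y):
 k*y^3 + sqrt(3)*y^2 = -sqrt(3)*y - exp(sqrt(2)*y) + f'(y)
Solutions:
 f(y) = C1 + k*y^4/4 + sqrt(3)*y^3/3 + sqrt(3)*y^2/2 + sqrt(2)*exp(sqrt(2)*y)/2


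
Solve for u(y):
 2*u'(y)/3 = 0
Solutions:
 u(y) = C1


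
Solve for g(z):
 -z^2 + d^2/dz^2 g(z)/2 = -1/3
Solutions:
 g(z) = C1 + C2*z + z^4/6 - z^2/3


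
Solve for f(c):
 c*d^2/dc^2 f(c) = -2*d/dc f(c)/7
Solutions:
 f(c) = C1 + C2*c^(5/7)


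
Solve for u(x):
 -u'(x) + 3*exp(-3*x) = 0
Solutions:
 u(x) = C1 - exp(-3*x)


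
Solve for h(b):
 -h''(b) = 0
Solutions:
 h(b) = C1 + C2*b


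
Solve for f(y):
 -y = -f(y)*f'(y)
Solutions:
 f(y) = -sqrt(C1 + y^2)
 f(y) = sqrt(C1 + y^2)


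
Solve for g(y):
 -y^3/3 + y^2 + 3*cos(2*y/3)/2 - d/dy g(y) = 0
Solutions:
 g(y) = C1 - y^4/12 + y^3/3 + 9*sin(2*y/3)/4


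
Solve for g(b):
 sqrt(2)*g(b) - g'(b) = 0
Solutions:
 g(b) = C1*exp(sqrt(2)*b)


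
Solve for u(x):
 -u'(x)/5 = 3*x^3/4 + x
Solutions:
 u(x) = C1 - 15*x^4/16 - 5*x^2/2


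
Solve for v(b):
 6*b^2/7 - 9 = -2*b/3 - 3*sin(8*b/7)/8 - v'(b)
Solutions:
 v(b) = C1 - 2*b^3/7 - b^2/3 + 9*b + 21*cos(8*b/7)/64


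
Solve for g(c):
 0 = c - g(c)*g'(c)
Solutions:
 g(c) = -sqrt(C1 + c^2)
 g(c) = sqrt(C1 + c^2)


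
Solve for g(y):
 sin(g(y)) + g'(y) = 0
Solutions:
 g(y) = -acos((-C1 - exp(2*y))/(C1 - exp(2*y))) + 2*pi
 g(y) = acos((-C1 - exp(2*y))/(C1 - exp(2*y)))


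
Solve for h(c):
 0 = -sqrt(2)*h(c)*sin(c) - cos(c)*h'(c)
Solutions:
 h(c) = C1*cos(c)^(sqrt(2))


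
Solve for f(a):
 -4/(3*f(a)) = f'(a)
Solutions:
 f(a) = -sqrt(C1 - 24*a)/3
 f(a) = sqrt(C1 - 24*a)/3


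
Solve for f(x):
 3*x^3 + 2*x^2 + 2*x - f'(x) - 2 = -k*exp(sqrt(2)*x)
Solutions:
 f(x) = C1 + sqrt(2)*k*exp(sqrt(2)*x)/2 + 3*x^4/4 + 2*x^3/3 + x^2 - 2*x


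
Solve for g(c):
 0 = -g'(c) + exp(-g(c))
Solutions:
 g(c) = log(C1 + c)


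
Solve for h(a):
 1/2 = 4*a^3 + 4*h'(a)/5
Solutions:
 h(a) = C1 - 5*a^4/4 + 5*a/8


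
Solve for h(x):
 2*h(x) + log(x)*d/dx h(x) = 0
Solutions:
 h(x) = C1*exp(-2*li(x))


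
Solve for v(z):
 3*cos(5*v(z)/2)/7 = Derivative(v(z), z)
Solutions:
 -3*z/7 - log(sin(5*v(z)/2) - 1)/5 + log(sin(5*v(z)/2) + 1)/5 = C1


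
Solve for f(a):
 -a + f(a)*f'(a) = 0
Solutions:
 f(a) = -sqrt(C1 + a^2)
 f(a) = sqrt(C1 + a^2)


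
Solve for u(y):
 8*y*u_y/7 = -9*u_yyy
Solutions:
 u(y) = C1 + Integral(C2*airyai(-2*147^(1/3)*y/21) + C3*airybi(-2*147^(1/3)*y/21), y)


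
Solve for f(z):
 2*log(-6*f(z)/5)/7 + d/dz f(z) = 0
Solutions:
 7*Integral(1/(log(-_y) - log(5) + log(6)), (_y, f(z)))/2 = C1 - z


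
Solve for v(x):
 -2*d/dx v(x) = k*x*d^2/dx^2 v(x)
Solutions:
 v(x) = C1 + x^(((re(k) - 2)*re(k) + im(k)^2)/(re(k)^2 + im(k)^2))*(C2*sin(2*log(x)*Abs(im(k))/(re(k)^2 + im(k)^2)) + C3*cos(2*log(x)*im(k)/(re(k)^2 + im(k)^2)))


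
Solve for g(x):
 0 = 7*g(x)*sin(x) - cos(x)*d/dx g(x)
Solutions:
 g(x) = C1/cos(x)^7


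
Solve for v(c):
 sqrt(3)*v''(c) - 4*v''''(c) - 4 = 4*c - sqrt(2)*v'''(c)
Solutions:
 v(c) = C1 + C2*c + C3*exp(sqrt(2)*c*(1 - sqrt(1 + 8*sqrt(3)))/8) + C4*exp(sqrt(2)*c*(1 + sqrt(1 + 8*sqrt(3)))/8) + 2*sqrt(3)*c^3/9 + 2*c^2*(-sqrt(2) + sqrt(3))/3


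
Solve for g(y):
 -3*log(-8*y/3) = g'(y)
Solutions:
 g(y) = C1 - 3*y*log(-y) + 3*y*(-3*log(2) + 1 + log(3))


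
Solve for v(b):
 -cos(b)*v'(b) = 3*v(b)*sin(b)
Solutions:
 v(b) = C1*cos(b)^3


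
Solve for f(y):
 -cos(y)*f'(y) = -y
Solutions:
 f(y) = C1 + Integral(y/cos(y), y)


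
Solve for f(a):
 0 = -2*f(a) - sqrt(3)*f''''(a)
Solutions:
 f(a) = (C1*sin(2^(3/4)*3^(7/8)*a/6) + C2*cos(2^(3/4)*3^(7/8)*a/6))*exp(-2^(3/4)*3^(7/8)*a/6) + (C3*sin(2^(3/4)*3^(7/8)*a/6) + C4*cos(2^(3/4)*3^(7/8)*a/6))*exp(2^(3/4)*3^(7/8)*a/6)


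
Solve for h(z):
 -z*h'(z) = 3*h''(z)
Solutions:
 h(z) = C1 + C2*erf(sqrt(6)*z/6)


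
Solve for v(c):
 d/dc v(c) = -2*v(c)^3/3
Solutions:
 v(c) = -sqrt(6)*sqrt(-1/(C1 - 2*c))/2
 v(c) = sqrt(6)*sqrt(-1/(C1 - 2*c))/2


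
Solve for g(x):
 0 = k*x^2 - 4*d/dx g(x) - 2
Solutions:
 g(x) = C1 + k*x^3/12 - x/2


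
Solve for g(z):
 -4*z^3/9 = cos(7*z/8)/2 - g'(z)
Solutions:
 g(z) = C1 + z^4/9 + 4*sin(7*z/8)/7


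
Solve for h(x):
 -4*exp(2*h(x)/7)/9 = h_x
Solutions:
 h(x) = 7*log(-sqrt(-1/(C1 - 4*x))) - 7*log(2) + 7*log(3) + 7*log(14)/2
 h(x) = 7*log(-1/(C1 - 4*x))/2 - 7*log(2) + 7*log(3) + 7*log(14)/2


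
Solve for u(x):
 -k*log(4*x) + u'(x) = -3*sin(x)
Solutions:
 u(x) = C1 + k*x*(log(x) - 1) + 2*k*x*log(2) + 3*cos(x)


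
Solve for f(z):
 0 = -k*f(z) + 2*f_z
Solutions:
 f(z) = C1*exp(k*z/2)


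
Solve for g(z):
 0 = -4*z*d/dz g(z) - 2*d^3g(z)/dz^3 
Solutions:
 g(z) = C1 + Integral(C2*airyai(-2^(1/3)*z) + C3*airybi(-2^(1/3)*z), z)


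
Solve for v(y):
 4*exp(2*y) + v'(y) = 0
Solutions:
 v(y) = C1 - 2*exp(2*y)


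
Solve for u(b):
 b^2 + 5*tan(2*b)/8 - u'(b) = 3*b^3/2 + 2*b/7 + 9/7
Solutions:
 u(b) = C1 - 3*b^4/8 + b^3/3 - b^2/7 - 9*b/7 - 5*log(cos(2*b))/16


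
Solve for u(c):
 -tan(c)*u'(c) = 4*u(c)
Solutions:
 u(c) = C1/sin(c)^4


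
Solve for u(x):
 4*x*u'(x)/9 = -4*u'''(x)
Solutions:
 u(x) = C1 + Integral(C2*airyai(-3^(1/3)*x/3) + C3*airybi(-3^(1/3)*x/3), x)


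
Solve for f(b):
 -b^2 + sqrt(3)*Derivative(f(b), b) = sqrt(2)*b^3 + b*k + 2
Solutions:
 f(b) = C1 + sqrt(6)*b^4/12 + sqrt(3)*b^3/9 + sqrt(3)*b^2*k/6 + 2*sqrt(3)*b/3


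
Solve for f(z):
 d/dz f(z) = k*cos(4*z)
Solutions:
 f(z) = C1 + k*sin(4*z)/4


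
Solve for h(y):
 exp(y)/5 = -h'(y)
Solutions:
 h(y) = C1 - exp(y)/5


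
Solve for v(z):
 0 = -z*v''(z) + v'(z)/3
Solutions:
 v(z) = C1 + C2*z^(4/3)


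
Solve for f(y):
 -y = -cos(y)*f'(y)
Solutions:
 f(y) = C1 + Integral(y/cos(y), y)


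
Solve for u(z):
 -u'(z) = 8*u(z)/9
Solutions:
 u(z) = C1*exp(-8*z/9)


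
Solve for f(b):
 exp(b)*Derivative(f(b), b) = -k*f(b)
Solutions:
 f(b) = C1*exp(k*exp(-b))


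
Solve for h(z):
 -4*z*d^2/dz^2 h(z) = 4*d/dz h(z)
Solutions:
 h(z) = C1 + C2*log(z)


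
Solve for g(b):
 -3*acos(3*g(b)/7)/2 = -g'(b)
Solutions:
 Integral(1/acos(3*_y/7), (_y, g(b))) = C1 + 3*b/2


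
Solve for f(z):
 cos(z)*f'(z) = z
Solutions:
 f(z) = C1 + Integral(z/cos(z), z)


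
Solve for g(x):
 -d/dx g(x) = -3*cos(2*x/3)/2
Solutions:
 g(x) = C1 + 9*sin(2*x/3)/4


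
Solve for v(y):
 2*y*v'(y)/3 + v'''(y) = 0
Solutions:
 v(y) = C1 + Integral(C2*airyai(-2^(1/3)*3^(2/3)*y/3) + C3*airybi(-2^(1/3)*3^(2/3)*y/3), y)


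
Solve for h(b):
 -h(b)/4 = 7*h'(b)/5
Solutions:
 h(b) = C1*exp(-5*b/28)


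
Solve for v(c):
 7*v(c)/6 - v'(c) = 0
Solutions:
 v(c) = C1*exp(7*c/6)


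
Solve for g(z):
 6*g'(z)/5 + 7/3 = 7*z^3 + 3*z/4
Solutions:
 g(z) = C1 + 35*z^4/24 + 5*z^2/16 - 35*z/18


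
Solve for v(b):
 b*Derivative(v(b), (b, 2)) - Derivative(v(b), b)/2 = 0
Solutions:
 v(b) = C1 + C2*b^(3/2)


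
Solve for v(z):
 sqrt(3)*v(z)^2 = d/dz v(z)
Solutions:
 v(z) = -1/(C1 + sqrt(3)*z)


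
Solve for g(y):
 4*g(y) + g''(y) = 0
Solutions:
 g(y) = C1*sin(2*y) + C2*cos(2*y)


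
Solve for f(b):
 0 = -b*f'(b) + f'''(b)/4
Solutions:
 f(b) = C1 + Integral(C2*airyai(2^(2/3)*b) + C3*airybi(2^(2/3)*b), b)


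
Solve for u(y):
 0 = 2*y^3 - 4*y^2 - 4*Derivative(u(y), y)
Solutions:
 u(y) = C1 + y^4/8 - y^3/3


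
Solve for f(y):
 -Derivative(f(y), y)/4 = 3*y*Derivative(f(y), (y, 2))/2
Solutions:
 f(y) = C1 + C2*y^(5/6)


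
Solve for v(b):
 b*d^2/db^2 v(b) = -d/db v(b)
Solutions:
 v(b) = C1 + C2*log(b)


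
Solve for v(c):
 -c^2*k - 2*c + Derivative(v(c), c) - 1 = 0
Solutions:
 v(c) = C1 + c^3*k/3 + c^2 + c


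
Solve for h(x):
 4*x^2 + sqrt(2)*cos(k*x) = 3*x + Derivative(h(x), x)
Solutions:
 h(x) = C1 + 4*x^3/3 - 3*x^2/2 + sqrt(2)*sin(k*x)/k


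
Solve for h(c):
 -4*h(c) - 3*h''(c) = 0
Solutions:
 h(c) = C1*sin(2*sqrt(3)*c/3) + C2*cos(2*sqrt(3)*c/3)


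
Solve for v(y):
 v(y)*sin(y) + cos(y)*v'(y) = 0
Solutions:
 v(y) = C1*cos(y)


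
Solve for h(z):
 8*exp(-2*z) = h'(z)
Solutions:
 h(z) = C1 - 4*exp(-2*z)


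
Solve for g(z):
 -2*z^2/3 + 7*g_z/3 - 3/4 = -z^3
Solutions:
 g(z) = C1 - 3*z^4/28 + 2*z^3/21 + 9*z/28


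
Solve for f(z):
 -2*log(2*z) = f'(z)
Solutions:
 f(z) = C1 - 2*z*log(z) - z*log(4) + 2*z


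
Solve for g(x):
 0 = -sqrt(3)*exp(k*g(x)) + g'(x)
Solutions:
 g(x) = Piecewise((log(-1/(C1*k + sqrt(3)*k*x))/k, Ne(k, 0)), (nan, True))
 g(x) = Piecewise((C1 + sqrt(3)*x, Eq(k, 0)), (nan, True))


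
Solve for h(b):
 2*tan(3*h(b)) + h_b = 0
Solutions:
 h(b) = -asin(C1*exp(-6*b))/3 + pi/3
 h(b) = asin(C1*exp(-6*b))/3


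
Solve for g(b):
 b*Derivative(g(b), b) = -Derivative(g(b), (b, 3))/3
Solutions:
 g(b) = C1 + Integral(C2*airyai(-3^(1/3)*b) + C3*airybi(-3^(1/3)*b), b)


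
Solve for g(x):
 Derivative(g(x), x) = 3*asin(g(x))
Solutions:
 Integral(1/asin(_y), (_y, g(x))) = C1 + 3*x


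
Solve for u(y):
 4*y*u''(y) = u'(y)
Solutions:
 u(y) = C1 + C2*y^(5/4)


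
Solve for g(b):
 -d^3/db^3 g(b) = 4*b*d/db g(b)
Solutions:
 g(b) = C1 + Integral(C2*airyai(-2^(2/3)*b) + C3*airybi(-2^(2/3)*b), b)


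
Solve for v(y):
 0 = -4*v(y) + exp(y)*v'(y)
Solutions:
 v(y) = C1*exp(-4*exp(-y))


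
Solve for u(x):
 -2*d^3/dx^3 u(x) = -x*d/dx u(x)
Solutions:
 u(x) = C1 + Integral(C2*airyai(2^(2/3)*x/2) + C3*airybi(2^(2/3)*x/2), x)


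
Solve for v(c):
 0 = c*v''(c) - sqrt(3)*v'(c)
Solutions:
 v(c) = C1 + C2*c^(1 + sqrt(3))


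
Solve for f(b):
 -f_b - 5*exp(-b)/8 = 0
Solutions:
 f(b) = C1 + 5*exp(-b)/8


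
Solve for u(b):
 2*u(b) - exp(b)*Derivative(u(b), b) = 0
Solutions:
 u(b) = C1*exp(-2*exp(-b))


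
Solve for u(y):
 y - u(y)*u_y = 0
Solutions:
 u(y) = -sqrt(C1 + y^2)
 u(y) = sqrt(C1 + y^2)


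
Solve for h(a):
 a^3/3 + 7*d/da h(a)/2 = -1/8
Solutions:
 h(a) = C1 - a^4/42 - a/28


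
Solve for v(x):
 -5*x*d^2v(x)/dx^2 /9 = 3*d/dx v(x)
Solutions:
 v(x) = C1 + C2/x^(22/5)


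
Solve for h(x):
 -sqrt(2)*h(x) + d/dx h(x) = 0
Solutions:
 h(x) = C1*exp(sqrt(2)*x)


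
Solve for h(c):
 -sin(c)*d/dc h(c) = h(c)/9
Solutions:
 h(c) = C1*(cos(c) + 1)^(1/18)/(cos(c) - 1)^(1/18)


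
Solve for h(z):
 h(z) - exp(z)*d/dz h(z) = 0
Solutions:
 h(z) = C1*exp(-exp(-z))


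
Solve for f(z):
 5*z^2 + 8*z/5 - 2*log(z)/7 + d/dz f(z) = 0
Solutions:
 f(z) = C1 - 5*z^3/3 - 4*z^2/5 + 2*z*log(z)/7 - 2*z/7


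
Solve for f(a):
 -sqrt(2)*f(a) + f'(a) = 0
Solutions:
 f(a) = C1*exp(sqrt(2)*a)


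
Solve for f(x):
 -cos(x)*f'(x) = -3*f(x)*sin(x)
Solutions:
 f(x) = C1/cos(x)^3


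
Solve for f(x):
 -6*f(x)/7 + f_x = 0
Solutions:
 f(x) = C1*exp(6*x/7)


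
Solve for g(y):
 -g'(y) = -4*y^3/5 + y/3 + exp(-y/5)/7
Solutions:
 g(y) = C1 + y^4/5 - y^2/6 + 5*exp(-y/5)/7


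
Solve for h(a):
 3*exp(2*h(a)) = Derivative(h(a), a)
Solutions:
 h(a) = log(-sqrt(-1/(C1 + 3*a))) - log(2)/2
 h(a) = log(-1/(C1 + 3*a))/2 - log(2)/2


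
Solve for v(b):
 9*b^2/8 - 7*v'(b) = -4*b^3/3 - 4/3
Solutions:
 v(b) = C1 + b^4/21 + 3*b^3/56 + 4*b/21


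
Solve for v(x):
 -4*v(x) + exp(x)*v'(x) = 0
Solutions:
 v(x) = C1*exp(-4*exp(-x))


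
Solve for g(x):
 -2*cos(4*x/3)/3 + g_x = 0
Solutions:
 g(x) = C1 + sin(4*x/3)/2


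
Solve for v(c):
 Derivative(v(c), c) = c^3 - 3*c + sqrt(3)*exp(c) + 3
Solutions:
 v(c) = C1 + c^4/4 - 3*c^2/2 + 3*c + sqrt(3)*exp(c)


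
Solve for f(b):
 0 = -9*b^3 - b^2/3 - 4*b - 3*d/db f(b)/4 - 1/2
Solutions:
 f(b) = C1 - 3*b^4 - 4*b^3/27 - 8*b^2/3 - 2*b/3


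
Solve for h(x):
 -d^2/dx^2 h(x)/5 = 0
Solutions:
 h(x) = C1 + C2*x


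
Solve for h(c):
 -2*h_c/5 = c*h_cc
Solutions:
 h(c) = C1 + C2*c^(3/5)


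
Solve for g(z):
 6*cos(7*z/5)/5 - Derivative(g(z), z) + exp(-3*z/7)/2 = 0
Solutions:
 g(z) = C1 + 6*sin(7*z/5)/7 - 7*exp(-3*z/7)/6


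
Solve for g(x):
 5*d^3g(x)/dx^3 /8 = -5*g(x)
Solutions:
 g(x) = C3*exp(-2*x) + (C1*sin(sqrt(3)*x) + C2*cos(sqrt(3)*x))*exp(x)


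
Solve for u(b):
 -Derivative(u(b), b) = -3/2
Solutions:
 u(b) = C1 + 3*b/2


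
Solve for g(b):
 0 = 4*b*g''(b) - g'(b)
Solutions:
 g(b) = C1 + C2*b^(5/4)


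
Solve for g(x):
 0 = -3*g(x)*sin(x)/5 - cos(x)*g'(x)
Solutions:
 g(x) = C1*cos(x)^(3/5)


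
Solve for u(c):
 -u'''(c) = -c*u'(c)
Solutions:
 u(c) = C1 + Integral(C2*airyai(c) + C3*airybi(c), c)


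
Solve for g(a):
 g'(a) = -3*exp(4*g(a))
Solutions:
 g(a) = log(-I*(1/(C1 + 12*a))^(1/4))
 g(a) = log(I*(1/(C1 + 12*a))^(1/4))
 g(a) = log(-(1/(C1 + 12*a))^(1/4))
 g(a) = log(1/(C1 + 12*a))/4


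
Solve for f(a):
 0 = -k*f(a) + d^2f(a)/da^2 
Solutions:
 f(a) = C1*exp(-a*sqrt(k)) + C2*exp(a*sqrt(k))


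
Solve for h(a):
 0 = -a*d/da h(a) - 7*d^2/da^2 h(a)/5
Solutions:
 h(a) = C1 + C2*erf(sqrt(70)*a/14)


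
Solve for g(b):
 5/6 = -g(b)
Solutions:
 g(b) = -5/6


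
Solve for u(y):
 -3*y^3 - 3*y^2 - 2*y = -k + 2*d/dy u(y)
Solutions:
 u(y) = C1 + k*y/2 - 3*y^4/8 - y^3/2 - y^2/2


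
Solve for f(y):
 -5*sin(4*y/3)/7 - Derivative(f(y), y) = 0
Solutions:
 f(y) = C1 + 15*cos(4*y/3)/28


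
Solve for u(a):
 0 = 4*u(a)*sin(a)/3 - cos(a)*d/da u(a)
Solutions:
 u(a) = C1/cos(a)^(4/3)


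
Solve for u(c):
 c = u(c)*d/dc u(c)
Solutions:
 u(c) = -sqrt(C1 + c^2)
 u(c) = sqrt(C1 + c^2)


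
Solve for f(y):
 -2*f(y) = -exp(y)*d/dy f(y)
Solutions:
 f(y) = C1*exp(-2*exp(-y))


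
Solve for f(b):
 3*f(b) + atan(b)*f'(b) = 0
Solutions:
 f(b) = C1*exp(-3*Integral(1/atan(b), b))


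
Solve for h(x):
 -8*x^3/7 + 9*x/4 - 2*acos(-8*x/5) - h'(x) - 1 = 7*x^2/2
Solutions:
 h(x) = C1 - 2*x^4/7 - 7*x^3/6 + 9*x^2/8 - 2*x*acos(-8*x/5) - x - sqrt(25 - 64*x^2)/4


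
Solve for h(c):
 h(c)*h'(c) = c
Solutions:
 h(c) = -sqrt(C1 + c^2)
 h(c) = sqrt(C1 + c^2)


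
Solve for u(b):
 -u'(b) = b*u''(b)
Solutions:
 u(b) = C1 + C2*log(b)


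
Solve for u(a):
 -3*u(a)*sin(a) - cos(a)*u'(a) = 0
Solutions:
 u(a) = C1*cos(a)^3


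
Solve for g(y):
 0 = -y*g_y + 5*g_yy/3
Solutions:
 g(y) = C1 + C2*erfi(sqrt(30)*y/10)


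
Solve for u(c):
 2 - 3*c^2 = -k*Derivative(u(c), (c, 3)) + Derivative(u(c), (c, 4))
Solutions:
 u(c) = C1 + C2*c + C3*c^2 + C4*exp(c*k) + c^5/(20*k) + c^4/(4*k^2) + c^3*(-1/3 + k^(-2))/k


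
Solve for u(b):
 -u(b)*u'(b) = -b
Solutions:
 u(b) = -sqrt(C1 + b^2)
 u(b) = sqrt(C1 + b^2)


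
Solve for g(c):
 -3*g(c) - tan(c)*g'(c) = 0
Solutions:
 g(c) = C1/sin(c)^3


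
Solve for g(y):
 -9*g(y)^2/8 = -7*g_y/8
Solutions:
 g(y) = -7/(C1 + 9*y)


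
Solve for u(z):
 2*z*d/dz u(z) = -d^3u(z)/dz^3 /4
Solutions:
 u(z) = C1 + Integral(C2*airyai(-2*z) + C3*airybi(-2*z), z)


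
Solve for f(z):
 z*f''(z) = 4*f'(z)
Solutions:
 f(z) = C1 + C2*z^5


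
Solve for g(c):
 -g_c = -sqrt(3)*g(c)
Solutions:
 g(c) = C1*exp(sqrt(3)*c)


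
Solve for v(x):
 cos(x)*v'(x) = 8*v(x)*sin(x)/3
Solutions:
 v(x) = C1/cos(x)^(8/3)


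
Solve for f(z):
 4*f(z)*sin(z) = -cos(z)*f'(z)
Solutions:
 f(z) = C1*cos(z)^4


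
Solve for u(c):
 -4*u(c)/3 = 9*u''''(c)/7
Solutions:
 u(c) = (C1*sin(21^(1/4)*c/3) + C2*cos(21^(1/4)*c/3))*exp(-21^(1/4)*c/3) + (C3*sin(21^(1/4)*c/3) + C4*cos(21^(1/4)*c/3))*exp(21^(1/4)*c/3)


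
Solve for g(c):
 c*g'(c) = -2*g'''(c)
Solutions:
 g(c) = C1 + Integral(C2*airyai(-2^(2/3)*c/2) + C3*airybi(-2^(2/3)*c/2), c)


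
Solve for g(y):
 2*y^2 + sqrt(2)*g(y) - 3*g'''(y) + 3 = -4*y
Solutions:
 g(y) = C3*exp(2^(1/6)*3^(2/3)*y/3) - sqrt(2)*y^2 - 2*sqrt(2)*y + (C1*sin(6^(1/6)*y/2) + C2*cos(6^(1/6)*y/2))*exp(-2^(1/6)*3^(2/3)*y/6) - 3*sqrt(2)/2


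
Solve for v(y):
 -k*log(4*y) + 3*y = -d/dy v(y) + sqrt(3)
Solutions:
 v(y) = C1 + k*y*log(y) - k*y + k*y*log(4) - 3*y^2/2 + sqrt(3)*y


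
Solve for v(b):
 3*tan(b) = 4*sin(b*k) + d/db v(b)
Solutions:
 v(b) = C1 - 4*Piecewise((-cos(b*k)/k, Ne(k, 0)), (0, True)) - 3*log(cos(b))


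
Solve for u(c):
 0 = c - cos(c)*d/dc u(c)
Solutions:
 u(c) = C1 + Integral(c/cos(c), c)


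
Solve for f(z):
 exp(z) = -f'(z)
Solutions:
 f(z) = C1 - exp(z)


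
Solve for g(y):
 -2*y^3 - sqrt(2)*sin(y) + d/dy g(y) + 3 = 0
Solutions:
 g(y) = C1 + y^4/2 - 3*y - sqrt(2)*cos(y)


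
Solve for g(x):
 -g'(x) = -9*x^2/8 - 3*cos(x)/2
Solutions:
 g(x) = C1 + 3*x^3/8 + 3*sin(x)/2


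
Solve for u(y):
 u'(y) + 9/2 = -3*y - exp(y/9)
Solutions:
 u(y) = C1 - 3*y^2/2 - 9*y/2 - 9*exp(y/9)


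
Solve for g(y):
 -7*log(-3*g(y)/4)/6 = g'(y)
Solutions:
 6*Integral(1/(log(-_y) - 2*log(2) + log(3)), (_y, g(y)))/7 = C1 - y


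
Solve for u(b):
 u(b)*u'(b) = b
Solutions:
 u(b) = -sqrt(C1 + b^2)
 u(b) = sqrt(C1 + b^2)


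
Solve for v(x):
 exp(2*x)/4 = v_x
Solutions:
 v(x) = C1 + exp(2*x)/8


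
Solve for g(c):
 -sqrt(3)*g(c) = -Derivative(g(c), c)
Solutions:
 g(c) = C1*exp(sqrt(3)*c)


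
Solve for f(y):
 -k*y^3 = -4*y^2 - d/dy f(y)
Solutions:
 f(y) = C1 + k*y^4/4 - 4*y^3/3


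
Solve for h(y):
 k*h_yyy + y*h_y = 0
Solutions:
 h(y) = C1 + Integral(C2*airyai(y*(-1/k)^(1/3)) + C3*airybi(y*(-1/k)^(1/3)), y)


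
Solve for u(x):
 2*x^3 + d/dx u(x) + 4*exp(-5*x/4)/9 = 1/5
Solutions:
 u(x) = C1 - x^4/2 + x/5 + 16*exp(-5*x/4)/45


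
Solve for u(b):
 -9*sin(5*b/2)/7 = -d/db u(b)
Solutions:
 u(b) = C1 - 18*cos(5*b/2)/35


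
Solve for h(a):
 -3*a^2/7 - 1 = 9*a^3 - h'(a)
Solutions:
 h(a) = C1 + 9*a^4/4 + a^3/7 + a


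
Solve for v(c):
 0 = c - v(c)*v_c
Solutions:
 v(c) = -sqrt(C1 + c^2)
 v(c) = sqrt(C1 + c^2)


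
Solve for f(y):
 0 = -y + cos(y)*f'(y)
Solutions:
 f(y) = C1 + Integral(y/cos(y), y)


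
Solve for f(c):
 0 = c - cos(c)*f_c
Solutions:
 f(c) = C1 + Integral(c/cos(c), c)


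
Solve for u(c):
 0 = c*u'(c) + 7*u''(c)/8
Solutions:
 u(c) = C1 + C2*erf(2*sqrt(7)*c/7)


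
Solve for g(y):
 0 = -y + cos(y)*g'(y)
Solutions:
 g(y) = C1 + Integral(y/cos(y), y)


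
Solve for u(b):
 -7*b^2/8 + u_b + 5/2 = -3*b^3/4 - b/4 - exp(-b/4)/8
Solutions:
 u(b) = C1 - 3*b^4/16 + 7*b^3/24 - b^2/8 - 5*b/2 + exp(-b/4)/2


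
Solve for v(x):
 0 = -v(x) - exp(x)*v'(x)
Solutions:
 v(x) = C1*exp(exp(-x))


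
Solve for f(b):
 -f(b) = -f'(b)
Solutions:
 f(b) = C1*exp(b)


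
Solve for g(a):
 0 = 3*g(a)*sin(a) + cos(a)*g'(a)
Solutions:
 g(a) = C1*cos(a)^3


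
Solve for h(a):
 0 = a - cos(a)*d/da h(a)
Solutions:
 h(a) = C1 + Integral(a/cos(a), a)


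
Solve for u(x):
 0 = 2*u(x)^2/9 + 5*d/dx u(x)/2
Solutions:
 u(x) = 45/(C1 + 4*x)


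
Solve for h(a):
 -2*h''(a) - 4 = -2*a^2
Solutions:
 h(a) = C1 + C2*a + a^4/12 - a^2


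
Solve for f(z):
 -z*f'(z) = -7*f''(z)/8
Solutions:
 f(z) = C1 + C2*erfi(2*sqrt(7)*z/7)


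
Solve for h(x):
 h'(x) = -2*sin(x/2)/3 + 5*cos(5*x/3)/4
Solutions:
 h(x) = C1 + 3*sin(5*x/3)/4 + 4*cos(x/2)/3


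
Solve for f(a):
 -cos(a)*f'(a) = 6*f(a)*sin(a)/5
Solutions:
 f(a) = C1*cos(a)^(6/5)


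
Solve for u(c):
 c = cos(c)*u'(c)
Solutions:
 u(c) = C1 + Integral(c/cos(c), c)


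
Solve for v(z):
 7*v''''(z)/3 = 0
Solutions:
 v(z) = C1 + C2*z + C3*z^2 + C4*z^3


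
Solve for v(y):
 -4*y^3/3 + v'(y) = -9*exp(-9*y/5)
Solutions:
 v(y) = C1 + y^4/3 + 5*exp(-9*y/5)


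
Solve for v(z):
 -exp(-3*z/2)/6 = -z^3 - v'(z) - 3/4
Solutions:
 v(z) = C1 - z^4/4 - 3*z/4 - exp(-3*z/2)/9


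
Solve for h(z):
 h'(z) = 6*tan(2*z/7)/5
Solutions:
 h(z) = C1 - 21*log(cos(2*z/7))/5


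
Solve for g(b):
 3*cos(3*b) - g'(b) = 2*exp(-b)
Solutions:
 g(b) = C1 + sin(3*b) + 2*exp(-b)


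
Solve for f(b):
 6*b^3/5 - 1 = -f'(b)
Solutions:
 f(b) = C1 - 3*b^4/10 + b


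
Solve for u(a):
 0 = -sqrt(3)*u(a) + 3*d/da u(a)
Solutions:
 u(a) = C1*exp(sqrt(3)*a/3)


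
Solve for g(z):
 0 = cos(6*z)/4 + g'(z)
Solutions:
 g(z) = C1 - sin(6*z)/24


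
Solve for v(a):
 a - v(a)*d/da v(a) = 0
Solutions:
 v(a) = -sqrt(C1 + a^2)
 v(a) = sqrt(C1 + a^2)


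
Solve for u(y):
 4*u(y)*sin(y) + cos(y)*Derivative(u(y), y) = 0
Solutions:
 u(y) = C1*cos(y)^4


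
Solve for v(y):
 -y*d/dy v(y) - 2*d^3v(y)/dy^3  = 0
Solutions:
 v(y) = C1 + Integral(C2*airyai(-2^(2/3)*y/2) + C3*airybi(-2^(2/3)*y/2), y)


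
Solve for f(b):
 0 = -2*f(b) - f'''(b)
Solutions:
 f(b) = C3*exp(-2^(1/3)*b) + (C1*sin(2^(1/3)*sqrt(3)*b/2) + C2*cos(2^(1/3)*sqrt(3)*b/2))*exp(2^(1/3)*b/2)


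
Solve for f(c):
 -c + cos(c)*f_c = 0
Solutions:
 f(c) = C1 + Integral(c/cos(c), c)


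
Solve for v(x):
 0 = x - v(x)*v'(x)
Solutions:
 v(x) = -sqrt(C1 + x^2)
 v(x) = sqrt(C1 + x^2)


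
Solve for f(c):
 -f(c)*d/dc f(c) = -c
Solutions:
 f(c) = -sqrt(C1 + c^2)
 f(c) = sqrt(C1 + c^2)


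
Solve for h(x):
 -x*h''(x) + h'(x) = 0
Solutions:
 h(x) = C1 + C2*x^2


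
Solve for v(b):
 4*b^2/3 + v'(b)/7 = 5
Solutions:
 v(b) = C1 - 28*b^3/9 + 35*b


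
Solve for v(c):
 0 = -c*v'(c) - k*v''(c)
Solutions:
 v(c) = C1 + C2*sqrt(k)*erf(sqrt(2)*c*sqrt(1/k)/2)


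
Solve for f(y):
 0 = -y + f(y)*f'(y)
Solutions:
 f(y) = -sqrt(C1 + y^2)
 f(y) = sqrt(C1 + y^2)


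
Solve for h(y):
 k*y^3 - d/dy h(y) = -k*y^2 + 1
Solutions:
 h(y) = C1 + k*y^4/4 + k*y^3/3 - y


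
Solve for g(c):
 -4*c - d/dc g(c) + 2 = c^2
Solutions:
 g(c) = C1 - c^3/3 - 2*c^2 + 2*c


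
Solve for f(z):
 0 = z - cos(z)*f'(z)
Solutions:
 f(z) = C1 + Integral(z/cos(z), z)


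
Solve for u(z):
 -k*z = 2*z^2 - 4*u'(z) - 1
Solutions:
 u(z) = C1 + k*z^2/8 + z^3/6 - z/4


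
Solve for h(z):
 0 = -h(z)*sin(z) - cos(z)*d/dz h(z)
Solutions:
 h(z) = C1*cos(z)


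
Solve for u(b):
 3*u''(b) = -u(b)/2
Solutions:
 u(b) = C1*sin(sqrt(6)*b/6) + C2*cos(sqrt(6)*b/6)


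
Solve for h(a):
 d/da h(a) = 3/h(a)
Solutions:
 h(a) = -sqrt(C1 + 6*a)
 h(a) = sqrt(C1 + 6*a)


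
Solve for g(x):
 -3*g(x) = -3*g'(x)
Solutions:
 g(x) = C1*exp(x)


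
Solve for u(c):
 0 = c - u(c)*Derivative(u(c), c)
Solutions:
 u(c) = -sqrt(C1 + c^2)
 u(c) = sqrt(C1 + c^2)


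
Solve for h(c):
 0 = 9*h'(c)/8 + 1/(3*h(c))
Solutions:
 h(c) = -sqrt(C1 - 48*c)/9
 h(c) = sqrt(C1 - 48*c)/9


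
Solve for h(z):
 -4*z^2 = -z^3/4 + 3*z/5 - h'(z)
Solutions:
 h(z) = C1 - z^4/16 + 4*z^3/3 + 3*z^2/10


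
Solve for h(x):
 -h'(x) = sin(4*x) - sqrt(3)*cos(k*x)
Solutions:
 h(x) = C1 + cos(4*x)/4 + sqrt(3)*sin(k*x)/k


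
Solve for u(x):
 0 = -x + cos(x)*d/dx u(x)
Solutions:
 u(x) = C1 + Integral(x/cos(x), x)


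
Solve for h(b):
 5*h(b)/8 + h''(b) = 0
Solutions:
 h(b) = C1*sin(sqrt(10)*b/4) + C2*cos(sqrt(10)*b/4)


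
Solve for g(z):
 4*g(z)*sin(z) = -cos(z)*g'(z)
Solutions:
 g(z) = C1*cos(z)^4


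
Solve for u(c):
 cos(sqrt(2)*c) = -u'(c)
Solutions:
 u(c) = C1 - sqrt(2)*sin(sqrt(2)*c)/2


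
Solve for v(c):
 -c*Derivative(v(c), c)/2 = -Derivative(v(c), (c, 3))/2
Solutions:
 v(c) = C1 + Integral(C2*airyai(c) + C3*airybi(c), c)


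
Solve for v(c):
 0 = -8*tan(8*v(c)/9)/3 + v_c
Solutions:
 v(c) = -9*asin(C1*exp(64*c/27))/8 + 9*pi/8
 v(c) = 9*asin(C1*exp(64*c/27))/8


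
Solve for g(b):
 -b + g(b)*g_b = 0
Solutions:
 g(b) = -sqrt(C1 + b^2)
 g(b) = sqrt(C1 + b^2)


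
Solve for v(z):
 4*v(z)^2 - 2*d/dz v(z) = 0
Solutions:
 v(z) = -1/(C1 + 2*z)


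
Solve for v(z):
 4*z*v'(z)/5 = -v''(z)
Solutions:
 v(z) = C1 + C2*erf(sqrt(10)*z/5)


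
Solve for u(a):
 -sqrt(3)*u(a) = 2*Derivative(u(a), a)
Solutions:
 u(a) = C1*exp(-sqrt(3)*a/2)


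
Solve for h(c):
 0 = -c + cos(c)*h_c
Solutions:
 h(c) = C1 + Integral(c/cos(c), c)


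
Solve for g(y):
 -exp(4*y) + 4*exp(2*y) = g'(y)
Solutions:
 g(y) = C1 - exp(4*y)/4 + 2*exp(2*y)


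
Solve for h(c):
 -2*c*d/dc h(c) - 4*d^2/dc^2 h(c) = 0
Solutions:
 h(c) = C1 + C2*erf(c/2)


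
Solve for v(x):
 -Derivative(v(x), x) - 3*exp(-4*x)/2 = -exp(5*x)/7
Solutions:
 v(x) = C1 + exp(5*x)/35 + 3*exp(-4*x)/8


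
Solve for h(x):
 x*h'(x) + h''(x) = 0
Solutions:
 h(x) = C1 + C2*erf(sqrt(2)*x/2)


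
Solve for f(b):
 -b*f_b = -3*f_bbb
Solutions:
 f(b) = C1 + Integral(C2*airyai(3^(2/3)*b/3) + C3*airybi(3^(2/3)*b/3), b)


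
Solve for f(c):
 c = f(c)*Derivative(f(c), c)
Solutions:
 f(c) = -sqrt(C1 + c^2)
 f(c) = sqrt(C1 + c^2)


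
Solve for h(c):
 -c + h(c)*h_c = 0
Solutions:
 h(c) = -sqrt(C1 + c^2)
 h(c) = sqrt(C1 + c^2)


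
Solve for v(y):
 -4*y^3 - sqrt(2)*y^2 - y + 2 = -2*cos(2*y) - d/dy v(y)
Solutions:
 v(y) = C1 + y^4 + sqrt(2)*y^3/3 + y^2/2 - 2*y - 2*sin(y)*cos(y)


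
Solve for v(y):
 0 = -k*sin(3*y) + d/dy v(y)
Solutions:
 v(y) = C1 - k*cos(3*y)/3


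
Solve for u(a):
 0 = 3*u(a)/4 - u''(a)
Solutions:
 u(a) = C1*exp(-sqrt(3)*a/2) + C2*exp(sqrt(3)*a/2)


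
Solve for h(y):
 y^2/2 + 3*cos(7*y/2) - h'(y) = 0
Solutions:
 h(y) = C1 + y^3/6 + 6*sin(7*y/2)/7


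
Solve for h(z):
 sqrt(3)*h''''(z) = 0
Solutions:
 h(z) = C1 + C2*z + C3*z^2 + C4*z^3


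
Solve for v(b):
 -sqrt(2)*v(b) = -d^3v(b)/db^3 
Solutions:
 v(b) = C3*exp(2^(1/6)*b) + (C1*sin(2^(1/6)*sqrt(3)*b/2) + C2*cos(2^(1/6)*sqrt(3)*b/2))*exp(-2^(1/6)*b/2)


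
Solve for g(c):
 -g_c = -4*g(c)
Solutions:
 g(c) = C1*exp(4*c)


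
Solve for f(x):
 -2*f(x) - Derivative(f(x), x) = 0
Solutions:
 f(x) = C1*exp(-2*x)


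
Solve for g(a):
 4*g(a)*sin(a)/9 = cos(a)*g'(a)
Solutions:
 g(a) = C1/cos(a)^(4/9)


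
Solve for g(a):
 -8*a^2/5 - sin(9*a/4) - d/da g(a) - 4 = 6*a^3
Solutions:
 g(a) = C1 - 3*a^4/2 - 8*a^3/15 - 4*a + 4*cos(9*a/4)/9


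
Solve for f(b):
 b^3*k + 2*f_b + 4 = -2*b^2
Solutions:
 f(b) = C1 - b^4*k/8 - b^3/3 - 2*b


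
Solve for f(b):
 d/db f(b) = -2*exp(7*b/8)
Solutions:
 f(b) = C1 - 16*exp(7*b/8)/7


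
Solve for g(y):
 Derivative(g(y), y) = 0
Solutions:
 g(y) = C1


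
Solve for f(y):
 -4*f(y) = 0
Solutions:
 f(y) = 0


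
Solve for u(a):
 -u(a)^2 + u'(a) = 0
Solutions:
 u(a) = -1/(C1 + a)


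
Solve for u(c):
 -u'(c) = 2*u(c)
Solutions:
 u(c) = C1*exp(-2*c)


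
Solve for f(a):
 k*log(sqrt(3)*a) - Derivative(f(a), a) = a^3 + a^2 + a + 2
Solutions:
 f(a) = C1 - a^4/4 - a^3/3 - a^2/2 + a*k*log(a) - a*k + a*k*log(3)/2 - 2*a


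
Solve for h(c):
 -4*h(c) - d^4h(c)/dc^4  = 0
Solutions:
 h(c) = (C1*sin(c) + C2*cos(c))*exp(-c) + (C3*sin(c) + C4*cos(c))*exp(c)


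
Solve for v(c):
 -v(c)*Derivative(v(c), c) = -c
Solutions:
 v(c) = -sqrt(C1 + c^2)
 v(c) = sqrt(C1 + c^2)


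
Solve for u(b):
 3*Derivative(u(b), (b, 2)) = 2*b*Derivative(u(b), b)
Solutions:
 u(b) = C1 + C2*erfi(sqrt(3)*b/3)


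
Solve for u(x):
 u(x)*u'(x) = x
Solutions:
 u(x) = -sqrt(C1 + x^2)
 u(x) = sqrt(C1 + x^2)


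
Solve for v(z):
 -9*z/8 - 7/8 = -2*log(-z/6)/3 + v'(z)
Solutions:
 v(z) = C1 - 9*z^2/16 + 2*z*log(-z)/3 + z*(-37 - 16*log(6))/24


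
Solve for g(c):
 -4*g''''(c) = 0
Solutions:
 g(c) = C1 + C2*c + C3*c^2 + C4*c^3


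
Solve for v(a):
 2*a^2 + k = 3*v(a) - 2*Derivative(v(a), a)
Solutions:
 v(a) = C1*exp(3*a/2) + 2*a^2/3 + 8*a/9 + k/3 + 16/27


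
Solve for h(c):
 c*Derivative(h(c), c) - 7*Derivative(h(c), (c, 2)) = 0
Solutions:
 h(c) = C1 + C2*erfi(sqrt(14)*c/14)


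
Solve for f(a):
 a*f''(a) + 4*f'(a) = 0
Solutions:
 f(a) = C1 + C2/a^3


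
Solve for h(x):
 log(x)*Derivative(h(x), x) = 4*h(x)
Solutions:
 h(x) = C1*exp(4*li(x))


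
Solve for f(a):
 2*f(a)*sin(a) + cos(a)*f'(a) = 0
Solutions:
 f(a) = C1*cos(a)^2


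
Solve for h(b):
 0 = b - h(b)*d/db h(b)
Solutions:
 h(b) = -sqrt(C1 + b^2)
 h(b) = sqrt(C1 + b^2)


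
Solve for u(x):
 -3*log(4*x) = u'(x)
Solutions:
 u(x) = C1 - 3*x*log(x) - x*log(64) + 3*x


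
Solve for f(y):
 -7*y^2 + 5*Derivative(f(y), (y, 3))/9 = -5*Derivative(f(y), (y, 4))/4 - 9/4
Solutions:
 f(y) = C1 + C2*y + C3*y^2 + C4*exp(-4*y/9) + 21*y^5/100 - 189*y^4/80 + 1647*y^3/80


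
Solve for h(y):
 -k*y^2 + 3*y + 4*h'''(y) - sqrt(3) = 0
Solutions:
 h(y) = C1 + C2*y + C3*y^2 + k*y^5/240 - y^4/32 + sqrt(3)*y^3/24


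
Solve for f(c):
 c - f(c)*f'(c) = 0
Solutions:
 f(c) = -sqrt(C1 + c^2)
 f(c) = sqrt(C1 + c^2)


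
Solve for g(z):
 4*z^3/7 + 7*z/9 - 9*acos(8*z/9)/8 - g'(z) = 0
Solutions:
 g(z) = C1 + z^4/7 + 7*z^2/18 - 9*z*acos(8*z/9)/8 + 9*sqrt(81 - 64*z^2)/64


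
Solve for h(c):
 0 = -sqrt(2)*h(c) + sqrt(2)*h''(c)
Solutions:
 h(c) = C1*exp(-c) + C2*exp(c)


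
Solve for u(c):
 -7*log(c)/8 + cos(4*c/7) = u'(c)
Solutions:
 u(c) = C1 - 7*c*log(c)/8 + 7*c/8 + 7*sin(4*c/7)/4


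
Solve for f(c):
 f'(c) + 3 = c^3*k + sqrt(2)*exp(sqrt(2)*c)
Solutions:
 f(c) = C1 + c^4*k/4 - 3*c + exp(sqrt(2)*c)


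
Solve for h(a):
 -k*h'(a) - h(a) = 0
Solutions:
 h(a) = C1*exp(-a/k)


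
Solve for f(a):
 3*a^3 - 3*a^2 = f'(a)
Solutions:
 f(a) = C1 + 3*a^4/4 - a^3


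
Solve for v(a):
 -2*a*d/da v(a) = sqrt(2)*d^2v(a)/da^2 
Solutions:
 v(a) = C1 + C2*erf(2^(3/4)*a/2)


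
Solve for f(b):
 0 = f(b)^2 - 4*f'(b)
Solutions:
 f(b) = -4/(C1 + b)


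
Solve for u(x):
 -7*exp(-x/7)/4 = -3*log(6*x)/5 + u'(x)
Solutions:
 u(x) = C1 + 3*x*log(x)/5 + 3*x*(-1 + log(6))/5 + 49*exp(-x/7)/4


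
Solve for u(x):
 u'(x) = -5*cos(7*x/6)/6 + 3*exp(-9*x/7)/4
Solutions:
 u(x) = C1 - 5*sin(7*x/6)/7 - 7*exp(-9*x/7)/12


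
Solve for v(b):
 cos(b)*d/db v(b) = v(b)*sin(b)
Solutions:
 v(b) = C1/cos(b)


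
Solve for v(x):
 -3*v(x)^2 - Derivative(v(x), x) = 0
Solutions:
 v(x) = 1/(C1 + 3*x)


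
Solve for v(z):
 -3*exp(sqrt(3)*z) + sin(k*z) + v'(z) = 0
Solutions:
 v(z) = C1 + sqrt(3)*exp(sqrt(3)*z) + cos(k*z)/k


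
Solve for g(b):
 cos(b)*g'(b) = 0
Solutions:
 g(b) = C1


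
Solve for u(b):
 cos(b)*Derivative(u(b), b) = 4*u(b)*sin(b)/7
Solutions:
 u(b) = C1/cos(b)^(4/7)


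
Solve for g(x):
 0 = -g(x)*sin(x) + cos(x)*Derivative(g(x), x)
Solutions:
 g(x) = C1/cos(x)


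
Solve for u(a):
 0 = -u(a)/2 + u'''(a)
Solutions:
 u(a) = C3*exp(2^(2/3)*a/2) + (C1*sin(2^(2/3)*sqrt(3)*a/4) + C2*cos(2^(2/3)*sqrt(3)*a/4))*exp(-2^(2/3)*a/4)


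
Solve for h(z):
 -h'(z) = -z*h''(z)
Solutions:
 h(z) = C1 + C2*z^2


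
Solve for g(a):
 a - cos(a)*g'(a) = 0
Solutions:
 g(a) = C1 + Integral(a/cos(a), a)


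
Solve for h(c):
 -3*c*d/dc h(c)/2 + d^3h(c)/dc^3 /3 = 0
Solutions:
 h(c) = C1 + Integral(C2*airyai(6^(2/3)*c/2) + C3*airybi(6^(2/3)*c/2), c)


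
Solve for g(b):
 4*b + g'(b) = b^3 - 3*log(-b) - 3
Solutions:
 g(b) = C1 + b^4/4 - 2*b^2 - 3*b*log(-b)


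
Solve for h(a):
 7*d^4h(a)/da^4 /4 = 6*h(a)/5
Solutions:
 h(a) = C1*exp(-24^(1/4)*35^(3/4)*a/35) + C2*exp(24^(1/4)*35^(3/4)*a/35) + C3*sin(24^(1/4)*35^(3/4)*a/35) + C4*cos(24^(1/4)*35^(3/4)*a/35)


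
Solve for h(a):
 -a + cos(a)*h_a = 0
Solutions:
 h(a) = C1 + Integral(a/cos(a), a)


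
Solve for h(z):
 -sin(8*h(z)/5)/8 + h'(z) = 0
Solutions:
 -z/8 + 5*log(cos(8*h(z)/5) - 1)/16 - 5*log(cos(8*h(z)/5) + 1)/16 = C1


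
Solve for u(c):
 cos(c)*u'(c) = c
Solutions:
 u(c) = C1 + Integral(c/cos(c), c)


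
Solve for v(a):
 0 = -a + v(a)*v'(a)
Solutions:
 v(a) = -sqrt(C1 + a^2)
 v(a) = sqrt(C1 + a^2)


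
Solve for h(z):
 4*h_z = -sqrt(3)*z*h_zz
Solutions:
 h(z) = C1 + C2*z^(1 - 4*sqrt(3)/3)


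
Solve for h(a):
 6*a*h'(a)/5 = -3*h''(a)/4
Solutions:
 h(a) = C1 + C2*erf(2*sqrt(5)*a/5)


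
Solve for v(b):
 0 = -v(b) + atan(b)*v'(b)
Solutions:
 v(b) = C1*exp(Integral(1/atan(b), b))


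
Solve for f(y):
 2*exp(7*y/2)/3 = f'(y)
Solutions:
 f(y) = C1 + 4*exp(7*y/2)/21


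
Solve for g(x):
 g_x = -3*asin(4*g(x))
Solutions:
 Integral(1/asin(4*_y), (_y, g(x))) = C1 - 3*x


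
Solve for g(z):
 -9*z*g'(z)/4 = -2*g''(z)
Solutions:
 g(z) = C1 + C2*erfi(3*z/4)


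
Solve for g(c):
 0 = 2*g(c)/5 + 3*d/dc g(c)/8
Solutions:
 g(c) = C1*exp(-16*c/15)


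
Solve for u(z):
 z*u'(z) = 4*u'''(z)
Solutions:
 u(z) = C1 + Integral(C2*airyai(2^(1/3)*z/2) + C3*airybi(2^(1/3)*z/2), z)


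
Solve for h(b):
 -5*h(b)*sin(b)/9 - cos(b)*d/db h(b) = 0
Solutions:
 h(b) = C1*cos(b)^(5/9)


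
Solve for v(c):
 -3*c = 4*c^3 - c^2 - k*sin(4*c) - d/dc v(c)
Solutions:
 v(c) = C1 + c^4 - c^3/3 + 3*c^2/2 + k*cos(4*c)/4


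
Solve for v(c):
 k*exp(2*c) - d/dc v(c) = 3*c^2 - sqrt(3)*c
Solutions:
 v(c) = C1 - c^3 + sqrt(3)*c^2/2 + k*exp(2*c)/2


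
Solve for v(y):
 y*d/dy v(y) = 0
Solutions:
 v(y) = C1


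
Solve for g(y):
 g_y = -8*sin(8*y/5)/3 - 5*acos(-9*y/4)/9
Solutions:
 g(y) = C1 - 5*y*acos(-9*y/4)/9 - 5*sqrt(16 - 81*y^2)/81 + 5*cos(8*y/5)/3


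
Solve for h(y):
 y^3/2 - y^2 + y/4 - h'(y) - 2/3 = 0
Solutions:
 h(y) = C1 + y^4/8 - y^3/3 + y^2/8 - 2*y/3


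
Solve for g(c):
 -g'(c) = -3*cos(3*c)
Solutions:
 g(c) = C1 + sin(3*c)


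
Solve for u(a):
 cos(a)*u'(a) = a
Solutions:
 u(a) = C1 + Integral(a/cos(a), a)


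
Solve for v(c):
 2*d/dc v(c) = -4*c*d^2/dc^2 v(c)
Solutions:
 v(c) = C1 + C2*sqrt(c)


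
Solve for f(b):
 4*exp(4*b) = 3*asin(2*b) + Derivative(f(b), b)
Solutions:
 f(b) = C1 - 3*b*asin(2*b) - 3*sqrt(1 - 4*b^2)/2 + exp(4*b)


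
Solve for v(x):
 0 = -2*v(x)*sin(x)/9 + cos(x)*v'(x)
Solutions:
 v(x) = C1/cos(x)^(2/9)


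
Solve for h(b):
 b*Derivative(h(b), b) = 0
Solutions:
 h(b) = C1


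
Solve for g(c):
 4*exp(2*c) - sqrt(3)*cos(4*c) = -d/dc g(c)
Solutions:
 g(c) = C1 - 2*exp(2*c) + sqrt(3)*sin(4*c)/4


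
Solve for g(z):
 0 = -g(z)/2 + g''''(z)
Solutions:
 g(z) = C1*exp(-2^(3/4)*z/2) + C2*exp(2^(3/4)*z/2) + C3*sin(2^(3/4)*z/2) + C4*cos(2^(3/4)*z/2)


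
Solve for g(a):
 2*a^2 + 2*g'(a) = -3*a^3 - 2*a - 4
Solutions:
 g(a) = C1 - 3*a^4/8 - a^3/3 - a^2/2 - 2*a


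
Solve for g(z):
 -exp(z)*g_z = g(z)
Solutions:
 g(z) = C1*exp(exp(-z))


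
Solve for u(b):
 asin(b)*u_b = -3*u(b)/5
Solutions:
 u(b) = C1*exp(-3*Integral(1/asin(b), b)/5)


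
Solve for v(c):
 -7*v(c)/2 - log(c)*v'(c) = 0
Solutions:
 v(c) = C1*exp(-7*li(c)/2)


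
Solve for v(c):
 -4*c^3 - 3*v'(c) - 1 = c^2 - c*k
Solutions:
 v(c) = C1 - c^4/3 - c^3/9 + c^2*k/6 - c/3


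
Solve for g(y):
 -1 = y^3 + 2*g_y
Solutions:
 g(y) = C1 - y^4/8 - y/2


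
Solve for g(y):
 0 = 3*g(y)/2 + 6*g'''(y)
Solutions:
 g(y) = C3*exp(-2^(1/3)*y/2) + (C1*sin(2^(1/3)*sqrt(3)*y/4) + C2*cos(2^(1/3)*sqrt(3)*y/4))*exp(2^(1/3)*y/4)


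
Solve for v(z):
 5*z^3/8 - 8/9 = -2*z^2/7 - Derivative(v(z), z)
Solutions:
 v(z) = C1 - 5*z^4/32 - 2*z^3/21 + 8*z/9


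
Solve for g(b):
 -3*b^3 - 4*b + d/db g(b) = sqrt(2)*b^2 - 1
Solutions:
 g(b) = C1 + 3*b^4/4 + sqrt(2)*b^3/3 + 2*b^2 - b


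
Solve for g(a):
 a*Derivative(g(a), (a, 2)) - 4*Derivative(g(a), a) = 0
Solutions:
 g(a) = C1 + C2*a^5


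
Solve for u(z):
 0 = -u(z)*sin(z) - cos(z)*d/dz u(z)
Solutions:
 u(z) = C1*cos(z)


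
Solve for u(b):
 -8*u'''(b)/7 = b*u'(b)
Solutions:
 u(b) = C1 + Integral(C2*airyai(-7^(1/3)*b/2) + C3*airybi(-7^(1/3)*b/2), b)


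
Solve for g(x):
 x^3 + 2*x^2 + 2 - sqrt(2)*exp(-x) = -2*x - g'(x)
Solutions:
 g(x) = C1 - x^4/4 - 2*x^3/3 - x^2 - 2*x - sqrt(2)*exp(-x)


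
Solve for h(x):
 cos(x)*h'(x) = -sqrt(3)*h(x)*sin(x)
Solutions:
 h(x) = C1*cos(x)^(sqrt(3))


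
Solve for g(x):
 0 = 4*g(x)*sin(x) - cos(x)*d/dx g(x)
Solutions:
 g(x) = C1/cos(x)^4


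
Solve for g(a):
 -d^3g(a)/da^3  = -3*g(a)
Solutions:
 g(a) = C3*exp(3^(1/3)*a) + (C1*sin(3^(5/6)*a/2) + C2*cos(3^(5/6)*a/2))*exp(-3^(1/3)*a/2)


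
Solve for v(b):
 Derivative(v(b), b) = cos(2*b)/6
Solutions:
 v(b) = C1 + sin(2*b)/12


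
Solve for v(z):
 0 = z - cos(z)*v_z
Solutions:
 v(z) = C1 + Integral(z/cos(z), z)


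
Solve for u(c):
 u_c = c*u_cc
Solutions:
 u(c) = C1 + C2*c^2


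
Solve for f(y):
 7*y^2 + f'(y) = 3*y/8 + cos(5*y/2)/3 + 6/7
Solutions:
 f(y) = C1 - 7*y^3/3 + 3*y^2/16 + 6*y/7 + 2*sin(5*y/2)/15


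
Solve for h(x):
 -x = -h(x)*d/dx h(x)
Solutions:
 h(x) = -sqrt(C1 + x^2)
 h(x) = sqrt(C1 + x^2)


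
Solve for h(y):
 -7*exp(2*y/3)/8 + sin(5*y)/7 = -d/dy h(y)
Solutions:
 h(y) = C1 + 21*exp(2*y/3)/16 + cos(5*y)/35


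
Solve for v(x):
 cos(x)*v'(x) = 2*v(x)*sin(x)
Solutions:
 v(x) = C1/cos(x)^2


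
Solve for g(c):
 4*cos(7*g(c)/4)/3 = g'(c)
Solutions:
 -4*c/3 - 2*log(sin(7*g(c)/4) - 1)/7 + 2*log(sin(7*g(c)/4) + 1)/7 = C1


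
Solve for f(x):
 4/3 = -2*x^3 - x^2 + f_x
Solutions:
 f(x) = C1 + x^4/2 + x^3/3 + 4*x/3


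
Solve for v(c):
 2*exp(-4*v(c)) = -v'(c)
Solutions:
 v(c) = log(-I*(C1 - 8*c)^(1/4))
 v(c) = log(I*(C1 - 8*c)^(1/4))
 v(c) = log(-(C1 - 8*c)^(1/4))
 v(c) = log(C1 - 8*c)/4


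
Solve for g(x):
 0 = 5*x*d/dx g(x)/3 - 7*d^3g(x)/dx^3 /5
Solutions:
 g(x) = C1 + Integral(C2*airyai(105^(2/3)*x/21) + C3*airybi(105^(2/3)*x/21), x)


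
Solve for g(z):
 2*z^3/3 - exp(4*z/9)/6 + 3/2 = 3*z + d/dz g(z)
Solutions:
 g(z) = C1 + z^4/6 - 3*z^2/2 + 3*z/2 - 3*exp(4*z/9)/8


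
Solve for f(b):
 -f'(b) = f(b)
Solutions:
 f(b) = C1*exp(-b)


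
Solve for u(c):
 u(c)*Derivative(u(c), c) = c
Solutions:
 u(c) = -sqrt(C1 + c^2)
 u(c) = sqrt(C1 + c^2)


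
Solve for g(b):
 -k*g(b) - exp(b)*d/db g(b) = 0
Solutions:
 g(b) = C1*exp(k*exp(-b))


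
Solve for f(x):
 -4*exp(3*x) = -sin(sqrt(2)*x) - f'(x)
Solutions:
 f(x) = C1 + 4*exp(3*x)/3 + sqrt(2)*cos(sqrt(2)*x)/2


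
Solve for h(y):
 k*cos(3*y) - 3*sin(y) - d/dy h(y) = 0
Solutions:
 h(y) = C1 + k*sin(3*y)/3 + 3*cos(y)


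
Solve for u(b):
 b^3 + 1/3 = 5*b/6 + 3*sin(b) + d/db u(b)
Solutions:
 u(b) = C1 + b^4/4 - 5*b^2/12 + b/3 + 3*cos(b)


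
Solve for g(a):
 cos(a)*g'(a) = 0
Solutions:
 g(a) = C1


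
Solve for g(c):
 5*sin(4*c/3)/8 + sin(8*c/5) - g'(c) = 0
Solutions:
 g(c) = C1 - 15*cos(4*c/3)/32 - 5*cos(8*c/5)/8


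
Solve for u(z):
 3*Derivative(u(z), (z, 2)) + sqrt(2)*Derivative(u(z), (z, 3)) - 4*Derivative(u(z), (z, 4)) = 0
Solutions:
 u(z) = C1 + C2*z + C3*exp(-sqrt(2)*z/2) + C4*exp(3*sqrt(2)*z/4)


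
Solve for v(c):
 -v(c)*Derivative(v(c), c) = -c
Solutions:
 v(c) = -sqrt(C1 + c^2)
 v(c) = sqrt(C1 + c^2)


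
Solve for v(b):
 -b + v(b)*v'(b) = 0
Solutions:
 v(b) = -sqrt(C1 + b^2)
 v(b) = sqrt(C1 + b^2)


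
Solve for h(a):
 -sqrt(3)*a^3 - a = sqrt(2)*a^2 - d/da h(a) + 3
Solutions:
 h(a) = C1 + sqrt(3)*a^4/4 + sqrt(2)*a^3/3 + a^2/2 + 3*a


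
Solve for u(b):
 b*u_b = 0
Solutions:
 u(b) = C1


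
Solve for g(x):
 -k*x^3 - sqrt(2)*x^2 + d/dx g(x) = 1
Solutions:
 g(x) = C1 + k*x^4/4 + sqrt(2)*x^3/3 + x


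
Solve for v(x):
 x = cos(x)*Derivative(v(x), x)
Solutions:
 v(x) = C1 + Integral(x/cos(x), x)


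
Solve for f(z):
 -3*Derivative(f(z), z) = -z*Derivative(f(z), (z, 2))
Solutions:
 f(z) = C1 + C2*z^4


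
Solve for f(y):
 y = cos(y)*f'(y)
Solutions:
 f(y) = C1 + Integral(y/cos(y), y)


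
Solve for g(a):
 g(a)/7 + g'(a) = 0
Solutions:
 g(a) = C1*exp(-a/7)


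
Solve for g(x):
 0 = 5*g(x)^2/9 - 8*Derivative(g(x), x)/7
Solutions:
 g(x) = -72/(C1 + 35*x)
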